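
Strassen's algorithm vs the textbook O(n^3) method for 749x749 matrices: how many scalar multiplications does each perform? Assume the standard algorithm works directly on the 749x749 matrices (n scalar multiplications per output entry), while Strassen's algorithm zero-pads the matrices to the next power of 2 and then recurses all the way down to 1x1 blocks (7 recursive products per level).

Matrix multiplication for 749x749 matrices:

Strassen's algorithm requires power-of-2 dimensions. Pad 749x749 to 1024x1024 (next power of 2).

Standard algorithm: 749^3 = 420189749 multiplications
Strassen's algorithm: 7^(log2(1024)) = 7^10 = 282475249 multiplications
Savings: 420189749 - 282475249 = 137714500 multiplications

Standard: 420189749 multiplications (749^3). Strassen: 282475249 multiplications (7^10, after padding to 1024x1024). Strassen reduces 8 recursive multiplications to 7 at each level.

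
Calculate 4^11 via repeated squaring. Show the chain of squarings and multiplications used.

Computing 4^11 by squaring (build up from 4^1; each line after the first costs one multiplication):

4^1 = 4
4^2 = (4^1)^2 = 4^2 = 16
4^4 = (4^2)^2 = 16^2 = 256
4^5 = 4 * 4^4 = 4 * 256 = 1024
4^10 = (4^5)^2 = 1024^2 = 1048576
4^11 = 4 * 4^10 = 4 * 1048576 = 4194304

Result: 4194304
Multiplications needed: 5 (5 lines after 4^1)

4^11 = 4194304. Using exponentiation by squaring, this requires 5 multiplications. The key idea: if the exponent is even, square the half-power; if odd, multiply by the base once.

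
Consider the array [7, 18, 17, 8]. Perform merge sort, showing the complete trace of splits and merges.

Merge sort trace:

Split: [7, 18, 17, 8] -> [7, 18] and [17, 8]
  Split: [7, 18] -> [7] and [18]
  Merge: [7] + [18] -> [7, 18]
  Split: [17, 8] -> [17] and [8]
  Merge: [17] + [8] -> [8, 17]
Merge: [7, 18] + [8, 17] -> [7, 8, 17, 18]

Final sorted array: [7, 8, 17, 18]

The merge sort proceeds by recursively splitting the array and merging sorted halves.
After all merges, the sorted array is [7, 8, 17, 18].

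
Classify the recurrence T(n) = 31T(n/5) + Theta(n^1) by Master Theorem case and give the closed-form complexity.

Master Theorem for T(n) = 31T(n/5) + O(n^1):

a = 31, b = 5, c = 1
log_b(a) = log_5(31) = 2.1337

Case 1: c = 1 < log_5(31) = 2.1337
T(n) = O(n^(log_5 31))

For T(n) = 31T(n/5) + O(n^1): log_5(31) = 2.1337. This is Case 1 of the Master Theorem (c < log_b(a), work dominated by leaves), giving O(n^(log_5 31)).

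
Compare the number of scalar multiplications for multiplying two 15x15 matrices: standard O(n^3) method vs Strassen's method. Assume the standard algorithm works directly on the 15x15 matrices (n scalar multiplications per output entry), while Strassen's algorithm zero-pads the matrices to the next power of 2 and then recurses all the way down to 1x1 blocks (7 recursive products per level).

Matrix multiplication for 15x15 matrices:

Strassen's algorithm requires power-of-2 dimensions. Pad 15x15 to 16x16 (next power of 2).

Standard algorithm: 15^3 = 3375 multiplications
Strassen's algorithm: 7^(log2(16)) = 7^4 = 2401 multiplications
Savings: 3375 - 2401 = 974 multiplications

Standard: 3375 multiplications (15^3). Strassen: 2401 multiplications (7^4, after padding to 16x16). Strassen reduces 8 recursive multiplications to 7 at each level.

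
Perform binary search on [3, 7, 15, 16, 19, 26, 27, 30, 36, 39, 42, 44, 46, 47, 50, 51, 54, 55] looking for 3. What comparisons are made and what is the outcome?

Binary search for 3 in [3, 7, 15, 16, 19, 26, 27, 30, 36, 39, 42, 44, 46, 47, 50, 51, 54, 55]:

lo=0, hi=17, mid=8, arr[mid]=36 -> 36 > 3, search left half
lo=0, hi=7, mid=3, arr[mid]=16 -> 16 > 3, search left half
lo=0, hi=2, mid=1, arr[mid]=7 -> 7 > 3, search left half
lo=0, hi=0, mid=0, arr[mid]=3 -> Found target at index 0!

Binary search finds 3 at index 0 after 4 comparisons. The search repeatedly halves the search space by comparing with the middle element.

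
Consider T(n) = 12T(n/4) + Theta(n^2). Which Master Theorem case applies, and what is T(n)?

Master Theorem for T(n) = 12T(n/4) + O(n^2):

a = 12, b = 4, c = 2
log_b(a) = log_4(12) = 1.7925

Case 3: c = 2 > log_4(12) = 1.7925
T(n) = O(n^2) = O(n^2)

For T(n) = 12T(n/4) + O(n^2): log_4(12) = 1.7925. This is Case 3 of the Master Theorem (c > log_b(a), work dominated by root), giving O(n^2).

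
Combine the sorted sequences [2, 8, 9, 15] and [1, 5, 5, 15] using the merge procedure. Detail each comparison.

Merging process:

Compare 2 vs 1: take 1 from right. Merged: [1]
Compare 2 vs 5: take 2 from left. Merged: [1, 2]
Compare 8 vs 5: take 5 from right. Merged: [1, 2, 5]
Compare 8 vs 5: take 5 from right. Merged: [1, 2, 5, 5]
Compare 8 vs 15: take 8 from left. Merged: [1, 2, 5, 5, 8]
Compare 9 vs 15: take 9 from left. Merged: [1, 2, 5, 5, 8, 9]
Compare 15 vs 15: take 15 from left. Merged: [1, 2, 5, 5, 8, 9, 15]
Append remaining from right: [15]. Merged: [1, 2, 5, 5, 8, 9, 15, 15]

Final merged array: [1, 2, 5, 5, 8, 9, 15, 15]
Total comparisons: 7

The merged array is [1, 2, 5, 5, 8, 9, 15, 15], requiring 7 comparisons. The merge step runs in O(n) time where n is the total number of elements.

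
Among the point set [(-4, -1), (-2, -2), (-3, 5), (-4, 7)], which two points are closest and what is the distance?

Computing all pairwise distances among 4 points:

d((-4, -1), (-2, -2)) = 2.2361 <-- minimum
d((-4, -1), (-3, 5)) = 6.0828
d((-4, -1), (-4, 7)) = 8.0
d((-2, -2), (-3, 5)) = 7.0711
d((-2, -2), (-4, 7)) = 9.2195
d((-3, 5), (-4, 7)) = 2.2361 <-- minimum

Minimum distance: 2.2361 (tie among 2 pairs: (-4, -1) and (-2, -2); (-3, 5) and (-4, 7))

The minimum Euclidean distance is 2.2361. There is a tie: 2 pairs achieve this minimum — (-4, -1) and (-2, -2); (-3, 5) and (-4, 7). Any of these is a valid closest pair. For 4 points, brute-force pairwise comparison is shown above. For large n, the divide-and-conquer algorithm (sort by x, recurse on halves, check the dividing strip) achieves O(n log n).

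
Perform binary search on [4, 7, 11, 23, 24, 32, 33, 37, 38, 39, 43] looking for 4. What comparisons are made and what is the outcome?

Binary search for 4 in [4, 7, 11, 23, 24, 32, 33, 37, 38, 39, 43]:

lo=0, hi=10, mid=5, arr[mid]=32 -> 32 > 4, search left half
lo=0, hi=4, mid=2, arr[mid]=11 -> 11 > 4, search left half
lo=0, hi=1, mid=0, arr[mid]=4 -> Found target at index 0!

Binary search finds 4 at index 0 after 3 comparisons. The search repeatedly halves the search space by comparing with the middle element.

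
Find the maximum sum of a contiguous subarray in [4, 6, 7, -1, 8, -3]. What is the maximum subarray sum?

Using Kadane's algorithm on [4, 6, 7, -1, 8, -3]:

Scanning through the array:
Position 1 (value 6): max_ending_here = 10, max_so_far = 10
Position 2 (value 7): max_ending_here = 17, max_so_far = 17
Position 3 (value -1): max_ending_here = 16, max_so_far = 17
Position 4 (value 8): max_ending_here = 24, max_so_far = 24
Position 5 (value -3): max_ending_here = 21, max_so_far = 24

Maximum subarray: [4, 6, 7, -1, 8]
Maximum sum: 24

The maximum subarray is [4, 6, 7, -1, 8] with sum 24. This subarray runs from index 0 to index 4.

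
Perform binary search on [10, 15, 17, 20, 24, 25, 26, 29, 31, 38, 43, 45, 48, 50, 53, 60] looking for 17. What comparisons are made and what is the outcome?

Binary search for 17 in [10, 15, 17, 20, 24, 25, 26, 29, 31, 38, 43, 45, 48, 50, 53, 60]:

lo=0, hi=15, mid=7, arr[mid]=29 -> 29 > 17, search left half
lo=0, hi=6, mid=3, arr[mid]=20 -> 20 > 17, search left half
lo=0, hi=2, mid=1, arr[mid]=15 -> 15 < 17, search right half
lo=2, hi=2, mid=2, arr[mid]=17 -> Found target at index 2!

Binary search finds 17 at index 2 after 4 comparisons. The search repeatedly halves the search space by comparing with the middle element.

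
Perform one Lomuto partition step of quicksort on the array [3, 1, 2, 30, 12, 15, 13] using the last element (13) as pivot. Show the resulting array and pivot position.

Lomuto partition with pivot = 13:

Initial array: [3, 1, 2, 30, 12, 15, 13]

arr[0]=3 <= 13: swap with position 0, array becomes [3, 1, 2, 30, 12, 15, 13]
arr[1]=1 <= 13: swap with position 1, array becomes [3, 1, 2, 30, 12, 15, 13]
arr[2]=2 <= 13: swap with position 2, array becomes [3, 1, 2, 30, 12, 15, 13]
arr[3]=30 > 13: no swap
arr[4]=12 <= 13: swap with position 3, array becomes [3, 1, 2, 12, 30, 15, 13]
arr[5]=15 > 13: no swap

Place pivot at position 4: [3, 1, 2, 12, 13, 15, 30]
Pivot position: 4

After partitioning with pivot 13, the array becomes [3, 1, 2, 12, 13, 15, 30]. The pivot is placed at index 4. All elements to the left of the pivot are <= 13, and all elements to the right are > 13.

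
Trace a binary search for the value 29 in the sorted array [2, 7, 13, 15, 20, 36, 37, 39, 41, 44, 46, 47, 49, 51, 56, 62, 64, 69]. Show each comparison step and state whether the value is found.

Binary search for 29 in [2, 7, 13, 15, 20, 36, 37, 39, 41, 44, 46, 47, 49, 51, 56, 62, 64, 69]:

lo=0, hi=17, mid=8, arr[mid]=41 -> 41 > 29, search left half
lo=0, hi=7, mid=3, arr[mid]=15 -> 15 < 29, search right half
lo=4, hi=7, mid=5, arr[mid]=36 -> 36 > 29, search left half
lo=4, hi=4, mid=4, arr[mid]=20 -> 20 < 29, search right half
lo=5 > hi=4, target 29 not found

Binary search determines that 29 is not in the array after 4 comparisons. The search space was exhausted without finding the target.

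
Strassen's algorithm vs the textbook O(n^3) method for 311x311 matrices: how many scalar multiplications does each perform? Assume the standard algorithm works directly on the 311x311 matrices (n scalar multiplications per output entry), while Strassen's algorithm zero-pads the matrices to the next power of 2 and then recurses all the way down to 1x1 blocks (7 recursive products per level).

Matrix multiplication for 311x311 matrices:

Strassen's algorithm requires power-of-2 dimensions. Pad 311x311 to 512x512 (next power of 2).

Standard algorithm: 311^3 = 30080231 multiplications
Strassen's algorithm: 7^(log2(512)) = 7^9 = 40353607 multiplications
Difference: 30080231 - 40353607 = -10273376 (Strassen uses MORE here due to padding overhead — for small or just-over-power-of-2 n, padding can outweigh the per-level savings)

Standard: 30080231 multiplications (311^3). Strassen: 40353607 multiplications (7^9, after padding to 512x512). Strassen reduces 8 recursive multiplications to 7 at each level.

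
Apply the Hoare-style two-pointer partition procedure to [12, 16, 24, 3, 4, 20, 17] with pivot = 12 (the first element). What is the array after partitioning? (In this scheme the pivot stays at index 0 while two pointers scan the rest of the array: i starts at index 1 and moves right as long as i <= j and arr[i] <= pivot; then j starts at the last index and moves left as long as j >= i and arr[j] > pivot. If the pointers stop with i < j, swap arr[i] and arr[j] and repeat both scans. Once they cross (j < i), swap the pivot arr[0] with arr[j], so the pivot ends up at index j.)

Hoare-style two-pointer partition with pivot = 12:

Initial array: [12, 16, 24, 3, 4, 20, 17]

Pointers start at i = 1, j = 6.
i stops at index 1 (arr[1]=16 > 12), j stops at index 4 (arr[4]=4 <= 12): swap arr[1] and arr[4], array becomes [12, 4, 24, 3, 16, 20, 17]
i stops at index 2 (arr[2]=24 > 12), j stops at index 3 (arr[3]=3 <= 12): swap arr[2] and arr[3], array becomes [12, 4, 3, 24, 16, 20, 17]
i ends at 3, j ends at 2: the pointers have crossed (j < i), so scanning stops.

Swap pivot arr[0] with arr[2] to place pivot at position 2: [3, 4, 12, 24, 16, 20, 17]
Pivot position: 2

After partitioning with pivot 12, the array becomes [3, 4, 12, 24, 16, 20, 17]. The pivot is placed at index 2. All elements to the left of the pivot are <= 12, and all elements to the right are > 12.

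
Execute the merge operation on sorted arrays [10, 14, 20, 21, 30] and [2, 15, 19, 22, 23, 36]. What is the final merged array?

Merging process:

Compare 10 vs 2: take 2 from right. Merged: [2]
Compare 10 vs 15: take 10 from left. Merged: [2, 10]
Compare 14 vs 15: take 14 from left. Merged: [2, 10, 14]
Compare 20 vs 15: take 15 from right. Merged: [2, 10, 14, 15]
Compare 20 vs 19: take 19 from right. Merged: [2, 10, 14, 15, 19]
Compare 20 vs 22: take 20 from left. Merged: [2, 10, 14, 15, 19, 20]
Compare 21 vs 22: take 21 from left. Merged: [2, 10, 14, 15, 19, 20, 21]
Compare 30 vs 22: take 22 from right. Merged: [2, 10, 14, 15, 19, 20, 21, 22]
Compare 30 vs 23: take 23 from right. Merged: [2, 10, 14, 15, 19, 20, 21, 22, 23]
Compare 30 vs 36: take 30 from left. Merged: [2, 10, 14, 15, 19, 20, 21, 22, 23, 30]
Append remaining from right: [36]. Merged: [2, 10, 14, 15, 19, 20, 21, 22, 23, 30, 36]

Final merged array: [2, 10, 14, 15, 19, 20, 21, 22, 23, 30, 36]
Total comparisons: 10

The merged array is [2, 10, 14, 15, 19, 20, 21, 22, 23, 30, 36], requiring 10 comparisons. The merge step runs in O(n) time where n is the total number of elements.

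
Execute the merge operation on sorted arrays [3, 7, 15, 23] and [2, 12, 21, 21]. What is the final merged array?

Merging process:

Compare 3 vs 2: take 2 from right. Merged: [2]
Compare 3 vs 12: take 3 from left. Merged: [2, 3]
Compare 7 vs 12: take 7 from left. Merged: [2, 3, 7]
Compare 15 vs 12: take 12 from right. Merged: [2, 3, 7, 12]
Compare 15 vs 21: take 15 from left. Merged: [2, 3, 7, 12, 15]
Compare 23 vs 21: take 21 from right. Merged: [2, 3, 7, 12, 15, 21]
Compare 23 vs 21: take 21 from right. Merged: [2, 3, 7, 12, 15, 21, 21]
Append remaining from left: [23]. Merged: [2, 3, 7, 12, 15, 21, 21, 23]

Final merged array: [2, 3, 7, 12, 15, 21, 21, 23]
Total comparisons: 7

The merged array is [2, 3, 7, 12, 15, 21, 21, 23], requiring 7 comparisons. The merge step runs in O(n) time where n is the total number of elements.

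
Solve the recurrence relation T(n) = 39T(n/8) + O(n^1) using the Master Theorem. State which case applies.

Master Theorem for T(n) = 39T(n/8) + O(n^1):

a = 39, b = 8, c = 1
log_b(a) = log_8(39) = 1.7618

Case 1: c = 1 < log_8(39) = 1.7618
T(n) = O(n^(log_8 39))

For T(n) = 39T(n/8) + O(n^1): log_8(39) = 1.7618. This is Case 1 of the Master Theorem (c < log_b(a), work dominated by leaves), giving O(n^(log_8 39)).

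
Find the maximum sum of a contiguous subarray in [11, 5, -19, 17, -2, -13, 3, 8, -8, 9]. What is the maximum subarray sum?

Using Kadane's algorithm on [11, 5, -19, 17, -2, -13, 3, 8, -8, 9]:

Scanning through the array:
Position 1 (value 5): max_ending_here = 16, max_so_far = 16
Position 2 (value -19): max_ending_here = -3, max_so_far = 16
Position 3 (value 17): max_ending_here = 17, max_so_far = 17
Position 4 (value -2): max_ending_here = 15, max_so_far = 17
Position 5 (value -13): max_ending_here = 2, max_so_far = 17
Position 6 (value 3): max_ending_here = 5, max_so_far = 17
Position 7 (value 8): max_ending_here = 13, max_so_far = 17
Position 8 (value -8): max_ending_here = 5, max_so_far = 17
Position 9 (value 9): max_ending_here = 14, max_so_far = 17

Maximum subarray: [17]
Maximum sum: 17

The maximum subarray is [17] with sum 17. This subarray runs from index 3 to index 3.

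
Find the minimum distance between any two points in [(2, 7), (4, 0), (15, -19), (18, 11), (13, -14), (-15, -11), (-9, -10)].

Computing all pairwise distances among 7 points:

d((2, 7), (4, 0)) = 7.2801
d((2, 7), (15, -19)) = 29.0689
d((2, 7), (18, 11)) = 16.4924
d((2, 7), (13, -14)) = 23.7065
d((2, 7), (-15, -11)) = 24.7588
d((2, 7), (-9, -10)) = 20.2485
d((4, 0), (15, -19)) = 21.9545
d((4, 0), (18, 11)) = 17.8045
d((4, 0), (13, -14)) = 16.6433
d((4, 0), (-15, -11)) = 21.9545
d((4, 0), (-9, -10)) = 16.4012
d((15, -19), (18, 11)) = 30.1496
d((15, -19), (13, -14)) = 5.3852 <-- minimum
d((15, -19), (-15, -11)) = 31.0483
d((15, -19), (-9, -10)) = 25.632
d((18, 11), (13, -14)) = 25.4951
d((18, 11), (-15, -11)) = 39.6611
d((18, 11), (-9, -10)) = 34.2053
d((13, -14), (-15, -11)) = 28.1603
d((13, -14), (-9, -10)) = 22.3607
d((-15, -11), (-9, -10)) = 6.0828

Closest pair: (15, -19) and (13, -14) with distance 5.3852

The closest pair is (15, -19) and (13, -14) with Euclidean distance 5.3852. For 7 points, brute-force pairwise comparison is shown above. For large n, the divide-and-conquer algorithm (sort by x, recurse on halves, check the dividing strip) achieves O(n log n).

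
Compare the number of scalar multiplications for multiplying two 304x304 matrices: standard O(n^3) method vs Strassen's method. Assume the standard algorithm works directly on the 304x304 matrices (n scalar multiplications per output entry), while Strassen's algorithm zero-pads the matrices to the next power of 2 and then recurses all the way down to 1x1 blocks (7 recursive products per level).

Matrix multiplication for 304x304 matrices:

Strassen's algorithm requires power-of-2 dimensions. Pad 304x304 to 512x512 (next power of 2).

Standard algorithm: 304^3 = 28094464 multiplications
Strassen's algorithm: 7^(log2(512)) = 7^9 = 40353607 multiplications
Difference: 28094464 - 40353607 = -12259143 (Strassen uses MORE here due to padding overhead — for small or just-over-power-of-2 n, padding can outweigh the per-level savings)

Standard: 28094464 multiplications (304^3). Strassen: 40353607 multiplications (7^9, after padding to 512x512). Strassen reduces 8 recursive multiplications to 7 at each level.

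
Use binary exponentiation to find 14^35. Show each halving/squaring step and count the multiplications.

Computing 14^35 by squaring (build up from 14^1; each line after the first costs one multiplication):

14^1 = 14
14^2 = (14^1)^2 = 14^2 = 196
14^4 = (14^2)^2 = 196^2 = 38416
14^8 = (14^4)^2 = 38416^2 = 1475789056
14^16 = (14^8)^2 = 1475789056^2 = 2177953337809371136
14^17 = 14 * 14^16 = 14 * 2177953337809371136 = 30491346729331195904
14^34 = (14^17)^2 = 30491346729331195904^2 = 929722225368296217729286886758826377216
14^35 = 14 * 14^34 = 14 * 929722225368296217729286886758826377216 = 13016111155156147048210016414623569281024

Result: 13016111155156147048210016414623569281024
Multiplications needed: 7 (7 lines after 14^1)

14^35 = 13016111155156147048210016414623569281024. Using exponentiation by squaring, this requires 7 multiplications. The key idea: if the exponent is even, square the half-power; if odd, multiply by the base once.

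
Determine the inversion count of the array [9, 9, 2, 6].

Finding inversions in [9, 9, 2, 6]:

(0, 2): arr[0]=9 > arr[2]=2
(0, 3): arr[0]=9 > arr[3]=6
(1, 2): arr[1]=9 > arr[2]=2
(1, 3): arr[1]=9 > arr[3]=6

Total inversions: 4

The array has 4 inversion(s): (0,2), (0,3), (1,2), (1,3). Each pair (i,j) satisfies i < j and arr[i] > arr[j].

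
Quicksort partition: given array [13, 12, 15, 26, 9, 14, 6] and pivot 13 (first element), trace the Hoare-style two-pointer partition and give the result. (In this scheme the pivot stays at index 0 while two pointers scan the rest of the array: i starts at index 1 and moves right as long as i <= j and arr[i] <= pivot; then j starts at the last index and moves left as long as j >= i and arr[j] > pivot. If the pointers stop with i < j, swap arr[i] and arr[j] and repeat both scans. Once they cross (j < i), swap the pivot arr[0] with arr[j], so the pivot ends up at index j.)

Hoare-style two-pointer partition with pivot = 13:

Initial array: [13, 12, 15, 26, 9, 14, 6]

Pointers start at i = 1, j = 6.
i stops at index 2 (arr[2]=15 > 13), j stops at index 6 (arr[6]=6 <= 13): swap arr[2] and arr[6], array becomes [13, 12, 6, 26, 9, 14, 15]
i stops at index 3 (arr[3]=26 > 13), j stops at index 4 (arr[4]=9 <= 13): swap arr[3] and arr[4], array becomes [13, 12, 6, 9, 26, 14, 15]
i ends at 4, j ends at 3: the pointers have crossed (j < i), so scanning stops.

Swap pivot arr[0] with arr[3] to place pivot at position 3: [9, 12, 6, 13, 26, 14, 15]
Pivot position: 3

After partitioning with pivot 13, the array becomes [9, 12, 6, 13, 26, 14, 15]. The pivot is placed at index 3. All elements to the left of the pivot are <= 13, and all elements to the right are > 13.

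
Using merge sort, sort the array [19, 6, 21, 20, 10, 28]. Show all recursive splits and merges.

Merge sort trace:

Split: [19, 6, 21, 20, 10, 28] -> [19, 6, 21] and [20, 10, 28]
  Split: [19, 6, 21] -> [19] and [6, 21]
    Split: [6, 21] -> [6] and [21]
    Merge: [6] + [21] -> [6, 21]
  Merge: [19] + [6, 21] -> [6, 19, 21]
  Split: [20, 10, 28] -> [20] and [10, 28]
    Split: [10, 28] -> [10] and [28]
    Merge: [10] + [28] -> [10, 28]
  Merge: [20] + [10, 28] -> [10, 20, 28]
Merge: [6, 19, 21] + [10, 20, 28] -> [6, 10, 19, 20, 21, 28]

Final sorted array: [6, 10, 19, 20, 21, 28]

The merge sort proceeds by recursively splitting the array and merging sorted halves.
After all merges, the sorted array is [6, 10, 19, 20, 21, 28].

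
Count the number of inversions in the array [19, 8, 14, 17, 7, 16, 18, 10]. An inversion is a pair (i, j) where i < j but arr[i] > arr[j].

Finding inversions in [19, 8, 14, 17, 7, 16, 18, 10]:

(0, 1): arr[0]=19 > arr[1]=8
(0, 2): arr[0]=19 > arr[2]=14
(0, 3): arr[0]=19 > arr[3]=17
(0, 4): arr[0]=19 > arr[4]=7
(0, 5): arr[0]=19 > arr[5]=16
(0, 6): arr[0]=19 > arr[6]=18
(0, 7): arr[0]=19 > arr[7]=10
(1, 4): arr[1]=8 > arr[4]=7
(2, 4): arr[2]=14 > arr[4]=7
(2, 7): arr[2]=14 > arr[7]=10
(3, 4): arr[3]=17 > arr[4]=7
(3, 5): arr[3]=17 > arr[5]=16
(3, 7): arr[3]=17 > arr[7]=10
(5, 7): arr[5]=16 > arr[7]=10
(6, 7): arr[6]=18 > arr[7]=10

Total inversions: 15

The array has 15 inversion(s): (0,1), (0,2), (0,3), (0,4), (0,5), (0,6), (0,7), (1,4), (2,4), (2,7), (3,4), (3,5), (3,7), (5,7), (6,7). Each pair (i,j) satisfies i < j and arr[i] > arr[j].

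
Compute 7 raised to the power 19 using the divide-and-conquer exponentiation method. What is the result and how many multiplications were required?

Computing 7^19 by squaring (build up from 7^1; each line after the first costs one multiplication):

7^1 = 7
7^2 = (7^1)^2 = 7^2 = 49
7^4 = (7^2)^2 = 49^2 = 2401
7^8 = (7^4)^2 = 2401^2 = 5764801
7^9 = 7 * 7^8 = 7 * 5764801 = 40353607
7^18 = (7^9)^2 = 40353607^2 = 1628413597910449
7^19 = 7 * 7^18 = 7 * 1628413597910449 = 11398895185373143

Result: 11398895185373143
Multiplications needed: 6 (6 lines after 7^1)

7^19 = 11398895185373143. Using exponentiation by squaring, this requires 6 multiplications. The key idea: if the exponent is even, square the half-power; if odd, multiply by the base once.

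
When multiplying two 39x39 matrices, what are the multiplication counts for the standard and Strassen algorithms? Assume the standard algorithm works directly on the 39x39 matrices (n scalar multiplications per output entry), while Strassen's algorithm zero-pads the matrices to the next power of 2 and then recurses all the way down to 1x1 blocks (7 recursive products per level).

Matrix multiplication for 39x39 matrices:

Strassen's algorithm requires power-of-2 dimensions. Pad 39x39 to 64x64 (next power of 2).

Standard algorithm: 39^3 = 59319 multiplications
Strassen's algorithm: 7^(log2(64)) = 7^6 = 117649 multiplications
Difference: 59319 - 117649 = -58330 (Strassen uses MORE here due to padding overhead — for small or just-over-power-of-2 n, padding can outweigh the per-level savings)

Standard: 59319 multiplications (39^3). Strassen: 117649 multiplications (7^6, after padding to 64x64). Strassen reduces 8 recursive multiplications to 7 at each level.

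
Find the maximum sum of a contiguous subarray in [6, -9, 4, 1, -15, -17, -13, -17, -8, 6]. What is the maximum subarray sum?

Using Kadane's algorithm on [6, -9, 4, 1, -15, -17, -13, -17, -8, 6]:

Scanning through the array:
Position 1 (value -9): max_ending_here = -3, max_so_far = 6
Position 2 (value 4): max_ending_here = 4, max_so_far = 6
Position 3 (value 1): max_ending_here = 5, max_so_far = 6
Position 4 (value -15): max_ending_here = -10, max_so_far = 6
Position 5 (value -17): max_ending_here = -17, max_so_far = 6
Position 6 (value -13): max_ending_here = -13, max_so_far = 6
Position 7 (value -17): max_ending_here = -17, max_so_far = 6
Position 8 (value -8): max_ending_here = -8, max_so_far = 6
Position 9 (value 6): max_ending_here = 6, max_so_far = 6

Maximum subarray: [6]
Maximum sum: 6

The maximum subarray is [6] with sum 6. This subarray runs from index 0 to index 0.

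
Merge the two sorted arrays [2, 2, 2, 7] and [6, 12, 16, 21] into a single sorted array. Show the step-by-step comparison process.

Merging process:

Compare 2 vs 6: take 2 from left. Merged: [2]
Compare 2 vs 6: take 2 from left. Merged: [2, 2]
Compare 2 vs 6: take 2 from left. Merged: [2, 2, 2]
Compare 7 vs 6: take 6 from right. Merged: [2, 2, 2, 6]
Compare 7 vs 12: take 7 from left. Merged: [2, 2, 2, 6, 7]
Append remaining from right: [12, 16, 21]. Merged: [2, 2, 2, 6, 7, 12, 16, 21]

Final merged array: [2, 2, 2, 6, 7, 12, 16, 21]
Total comparisons: 5

The merged array is [2, 2, 2, 6, 7, 12, 16, 21], requiring 5 comparisons. The merge step runs in O(n) time where n is the total number of elements.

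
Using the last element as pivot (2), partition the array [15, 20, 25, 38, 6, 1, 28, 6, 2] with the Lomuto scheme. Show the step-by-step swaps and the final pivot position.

Lomuto partition with pivot = 2:

Initial array: [15, 20, 25, 38, 6, 1, 28, 6, 2]

arr[0]=15 > 2: no swap
arr[1]=20 > 2: no swap
arr[2]=25 > 2: no swap
arr[3]=38 > 2: no swap
arr[4]=6 > 2: no swap
arr[5]=1 <= 2: swap with position 0, array becomes [1, 20, 25, 38, 6, 15, 28, 6, 2]
arr[6]=28 > 2: no swap
arr[7]=6 > 2: no swap

Place pivot at position 1: [1, 2, 25, 38, 6, 15, 28, 6, 20]
Pivot position: 1

After partitioning with pivot 2, the array becomes [1, 2, 25, 38, 6, 15, 28, 6, 20]. The pivot is placed at index 1. All elements to the left of the pivot are <= 2, and all elements to the right are > 2.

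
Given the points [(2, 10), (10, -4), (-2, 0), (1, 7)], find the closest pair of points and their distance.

Computing all pairwise distances among 4 points:

d((2, 10), (10, -4)) = 16.1245
d((2, 10), (-2, 0)) = 10.7703
d((2, 10), (1, 7)) = 3.1623 <-- minimum
d((10, -4), (-2, 0)) = 12.6491
d((10, -4), (1, 7)) = 14.2127
d((-2, 0), (1, 7)) = 7.6158

Closest pair: (2, 10) and (1, 7) with distance 3.1623

The closest pair is (2, 10) and (1, 7) with Euclidean distance 3.1623. For 4 points, brute-force pairwise comparison is shown above. For large n, the divide-and-conquer algorithm (sort by x, recurse on halves, check the dividing strip) achieves O(n log n).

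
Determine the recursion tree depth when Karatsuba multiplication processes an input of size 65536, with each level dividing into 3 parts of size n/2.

For divide and conquer with division factor 2:

Problem sizes at each level:
Level 0: 65536
Level 1: 32768
Level 2: 16384
Level 3: 8192
Level 4: 4096
Level 5: 2048
Level 6: 1024
Level 7: 512
Level 8: 256
Level 9: 128
Level 10: 64
Level 11: 32
Level 12: 16
Level 13: 8
Level 14: 4
Level 15: 2
Level 16: 1

The root is level 0 and the size-1 base case is level 16 (the tree spans levels 0 through 16, i.e. 17 levels counting the root), so the depth is the number of divisions: log_2(65536) = 16

The recursion tree depth is log_2(65536) = 16. At each level, the problem size is divided by 2, so it takes 16 divisions to reduce to a base case of size 1. The algorithm makes 3 recursive calls at each level.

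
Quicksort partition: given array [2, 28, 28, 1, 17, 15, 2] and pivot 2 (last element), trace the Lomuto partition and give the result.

Lomuto partition with pivot = 2:

Initial array: [2, 28, 28, 1, 17, 15, 2]

arr[0]=2 <= 2: swap with position 0, array becomes [2, 28, 28, 1, 17, 15, 2]
arr[1]=28 > 2: no swap
arr[2]=28 > 2: no swap
arr[3]=1 <= 2: swap with position 1, array becomes [2, 1, 28, 28, 17, 15, 2]
arr[4]=17 > 2: no swap
arr[5]=15 > 2: no swap

Place pivot at position 2: [2, 1, 2, 28, 17, 15, 28]
Pivot position: 2

After partitioning with pivot 2, the array becomes [2, 1, 2, 28, 17, 15, 28]. The pivot is placed at index 2. All elements to the left of the pivot are <= 2, and all elements to the right are > 2.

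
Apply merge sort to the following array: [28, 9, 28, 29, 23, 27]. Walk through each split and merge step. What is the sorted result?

Merge sort trace:

Split: [28, 9, 28, 29, 23, 27] -> [28, 9, 28] and [29, 23, 27]
  Split: [28, 9, 28] -> [28] and [9, 28]
    Split: [9, 28] -> [9] and [28]
    Merge: [9] + [28] -> [9, 28]
  Merge: [28] + [9, 28] -> [9, 28, 28]
  Split: [29, 23, 27] -> [29] and [23, 27]
    Split: [23, 27] -> [23] and [27]
    Merge: [23] + [27] -> [23, 27]
  Merge: [29] + [23, 27] -> [23, 27, 29]
Merge: [9, 28, 28] + [23, 27, 29] -> [9, 23, 27, 28, 28, 29]

Final sorted array: [9, 23, 27, 28, 28, 29]

The merge sort proceeds by recursively splitting the array and merging sorted halves.
After all merges, the sorted array is [9, 23, 27, 28, 28, 29].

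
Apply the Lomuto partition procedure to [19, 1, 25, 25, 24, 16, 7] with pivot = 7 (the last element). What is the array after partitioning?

Lomuto partition with pivot = 7:

Initial array: [19, 1, 25, 25, 24, 16, 7]

arr[0]=19 > 7: no swap
arr[1]=1 <= 7: swap with position 0, array becomes [1, 19, 25, 25, 24, 16, 7]
arr[2]=25 > 7: no swap
arr[3]=25 > 7: no swap
arr[4]=24 > 7: no swap
arr[5]=16 > 7: no swap

Place pivot at position 1: [1, 7, 25, 25, 24, 16, 19]
Pivot position: 1

After partitioning with pivot 7, the array becomes [1, 7, 25, 25, 24, 16, 19]. The pivot is placed at index 1. All elements to the left of the pivot are <= 7, and all elements to the right are > 7.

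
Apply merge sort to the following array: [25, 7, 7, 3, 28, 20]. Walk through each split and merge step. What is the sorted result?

Merge sort trace:

Split: [25, 7, 7, 3, 28, 20] -> [25, 7, 7] and [3, 28, 20]
  Split: [25, 7, 7] -> [25] and [7, 7]
    Split: [7, 7] -> [7] and [7]
    Merge: [7] + [7] -> [7, 7]
  Merge: [25] + [7, 7] -> [7, 7, 25]
  Split: [3, 28, 20] -> [3] and [28, 20]
    Split: [28, 20] -> [28] and [20]
    Merge: [28] + [20] -> [20, 28]
  Merge: [3] + [20, 28] -> [3, 20, 28]
Merge: [7, 7, 25] + [3, 20, 28] -> [3, 7, 7, 20, 25, 28]

Final sorted array: [3, 7, 7, 20, 25, 28]

The merge sort proceeds by recursively splitting the array and merging sorted halves.
After all merges, the sorted array is [3, 7, 7, 20, 25, 28].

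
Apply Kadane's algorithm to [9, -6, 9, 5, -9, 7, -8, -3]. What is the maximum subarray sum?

Using Kadane's algorithm on [9, -6, 9, 5, -9, 7, -8, -3]:

Scanning through the array:
Position 1 (value -6): max_ending_here = 3, max_so_far = 9
Position 2 (value 9): max_ending_here = 12, max_so_far = 12
Position 3 (value 5): max_ending_here = 17, max_so_far = 17
Position 4 (value -9): max_ending_here = 8, max_so_far = 17
Position 5 (value 7): max_ending_here = 15, max_so_far = 17
Position 6 (value -8): max_ending_here = 7, max_so_far = 17
Position 7 (value -3): max_ending_here = 4, max_so_far = 17

Maximum subarray: [9, -6, 9, 5]
Maximum sum: 17

The maximum subarray is [9, -6, 9, 5] with sum 17. This subarray runs from index 0 to index 3.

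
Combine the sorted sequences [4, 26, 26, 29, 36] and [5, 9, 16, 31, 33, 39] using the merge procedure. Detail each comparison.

Merging process:

Compare 4 vs 5: take 4 from left. Merged: [4]
Compare 26 vs 5: take 5 from right. Merged: [4, 5]
Compare 26 vs 9: take 9 from right. Merged: [4, 5, 9]
Compare 26 vs 16: take 16 from right. Merged: [4, 5, 9, 16]
Compare 26 vs 31: take 26 from left. Merged: [4, 5, 9, 16, 26]
Compare 26 vs 31: take 26 from left. Merged: [4, 5, 9, 16, 26, 26]
Compare 29 vs 31: take 29 from left. Merged: [4, 5, 9, 16, 26, 26, 29]
Compare 36 vs 31: take 31 from right. Merged: [4, 5, 9, 16, 26, 26, 29, 31]
Compare 36 vs 33: take 33 from right. Merged: [4, 5, 9, 16, 26, 26, 29, 31, 33]
Compare 36 vs 39: take 36 from left. Merged: [4, 5, 9, 16, 26, 26, 29, 31, 33, 36]
Append remaining from right: [39]. Merged: [4, 5, 9, 16, 26, 26, 29, 31, 33, 36, 39]

Final merged array: [4, 5, 9, 16, 26, 26, 29, 31, 33, 36, 39]
Total comparisons: 10

The merged array is [4, 5, 9, 16, 26, 26, 29, 31, 33, 36, 39], requiring 10 comparisons. The merge step runs in O(n) time where n is the total number of elements.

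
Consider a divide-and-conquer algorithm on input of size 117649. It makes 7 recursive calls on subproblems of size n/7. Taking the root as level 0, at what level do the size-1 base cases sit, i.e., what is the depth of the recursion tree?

For divide and conquer with division factor 7:

Problem sizes at each level:
Level 0: 117649
Level 1: 16807
Level 2: 2401
Level 3: 343
Level 4: 49
Level 5: 7
Level 6: 1

The root is level 0 and the size-1 base case is level 6 (the tree spans levels 0 through 6, i.e. 7 levels counting the root), so the depth is the number of divisions: log_7(117649) = 6

The recursion tree depth is log_7(117649) = 6. At each level, the problem size is divided by 7, so it takes 6 divisions to reduce to a base case of size 1. The algorithm makes 7 recursive calls at each level.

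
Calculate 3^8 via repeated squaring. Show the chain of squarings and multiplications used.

Computing 3^8 by squaring (build up from 3^1; each line after the first costs one multiplication):

3^1 = 3
3^2 = (3^1)^2 = 3^2 = 9
3^4 = (3^2)^2 = 9^2 = 81
3^8 = (3^4)^2 = 81^2 = 6561

Result: 6561
Multiplications needed: 3 (3 lines after 3^1)

3^8 = 6561. Using exponentiation by squaring, this requires 3 multiplications. The key idea: if the exponent is even, square the half-power; if odd, multiply by the base once.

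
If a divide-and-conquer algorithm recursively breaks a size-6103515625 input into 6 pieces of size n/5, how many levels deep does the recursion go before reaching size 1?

For divide and conquer with division factor 5:

Problem sizes at each level:
Level 0: 6103515625
Level 1: 1220703125
Level 2: 244140625
Level 3: 48828125
Level 4: 9765625
Level 5: 1953125
Level 6: 390625
Level 7: 78125
Level 8: 15625
Level 9: 3125
Level 10: 625
Level 11: 125
Level 12: 25
Level 13: 5
Level 14: 1

The root is level 0 and the size-1 base case is level 14 (the tree spans levels 0 through 14, i.e. 15 levels counting the root), so the depth is the number of divisions: log_5(6103515625) = 14

The recursion tree depth is log_5(6103515625) = 14. At each level, the problem size is divided by 5, so it takes 14 divisions to reduce to a base case of size 1. The algorithm makes 6 recursive calls at each level.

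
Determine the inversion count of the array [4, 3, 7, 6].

Finding inversions in [4, 3, 7, 6]:

(0, 1): arr[0]=4 > arr[1]=3
(2, 3): arr[2]=7 > arr[3]=6

Total inversions: 2

The array has 2 inversion(s): (0,1), (2,3). Each pair (i,j) satisfies i < j and arr[i] > arr[j].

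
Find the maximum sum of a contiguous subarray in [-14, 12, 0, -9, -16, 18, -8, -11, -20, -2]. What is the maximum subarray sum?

Using Kadane's algorithm on [-14, 12, 0, -9, -16, 18, -8, -11, -20, -2]:

Scanning through the array:
Position 1 (value 12): max_ending_here = 12, max_so_far = 12
Position 2 (value 0): max_ending_here = 12, max_so_far = 12
Position 3 (value -9): max_ending_here = 3, max_so_far = 12
Position 4 (value -16): max_ending_here = -13, max_so_far = 12
Position 5 (value 18): max_ending_here = 18, max_so_far = 18
Position 6 (value -8): max_ending_here = 10, max_so_far = 18
Position 7 (value -11): max_ending_here = -1, max_so_far = 18
Position 8 (value -20): max_ending_here = -20, max_so_far = 18
Position 9 (value -2): max_ending_here = -2, max_so_far = 18

Maximum subarray: [18]
Maximum sum: 18

The maximum subarray is [18] with sum 18. This subarray runs from index 5 to index 5.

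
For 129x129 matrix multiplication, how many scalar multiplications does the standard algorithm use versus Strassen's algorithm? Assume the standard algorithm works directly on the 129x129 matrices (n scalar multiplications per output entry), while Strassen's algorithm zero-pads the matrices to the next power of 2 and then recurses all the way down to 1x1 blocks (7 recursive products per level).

Matrix multiplication for 129x129 matrices:

Strassen's algorithm requires power-of-2 dimensions. Pad 129x129 to 256x256 (next power of 2).

Standard algorithm: 129^3 = 2146689 multiplications
Strassen's algorithm: 7^(log2(256)) = 7^8 = 5764801 multiplications
Difference: 2146689 - 5764801 = -3618112 (Strassen uses MORE here due to padding overhead — for small or just-over-power-of-2 n, padding can outweigh the per-level savings)

Standard: 2146689 multiplications (129^3). Strassen: 5764801 multiplications (7^8, after padding to 256x256). Strassen reduces 8 recursive multiplications to 7 at each level.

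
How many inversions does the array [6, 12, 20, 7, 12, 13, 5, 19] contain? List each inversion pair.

Finding inversions in [6, 12, 20, 7, 12, 13, 5, 19]:

(0, 6): arr[0]=6 > arr[6]=5
(1, 3): arr[1]=12 > arr[3]=7
(1, 6): arr[1]=12 > arr[6]=5
(2, 3): arr[2]=20 > arr[3]=7
(2, 4): arr[2]=20 > arr[4]=12
(2, 5): arr[2]=20 > arr[5]=13
(2, 6): arr[2]=20 > arr[6]=5
(2, 7): arr[2]=20 > arr[7]=19
(3, 6): arr[3]=7 > arr[6]=5
(4, 6): arr[4]=12 > arr[6]=5
(5, 6): arr[5]=13 > arr[6]=5

Total inversions: 11

The array has 11 inversion(s): (0,6), (1,3), (1,6), (2,3), (2,4), (2,5), (2,6), (2,7), (3,6), (4,6), (5,6). Each pair (i,j) satisfies i < j and arr[i] > arr[j].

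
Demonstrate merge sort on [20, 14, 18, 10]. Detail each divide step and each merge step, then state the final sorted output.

Merge sort trace:

Split: [20, 14, 18, 10] -> [20, 14] and [18, 10]
  Split: [20, 14] -> [20] and [14]
  Merge: [20] + [14] -> [14, 20]
  Split: [18, 10] -> [18] and [10]
  Merge: [18] + [10] -> [10, 18]
Merge: [14, 20] + [10, 18] -> [10, 14, 18, 20]

Final sorted array: [10, 14, 18, 20]

The merge sort proceeds by recursively splitting the array and merging sorted halves.
After all merges, the sorted array is [10, 14, 18, 20].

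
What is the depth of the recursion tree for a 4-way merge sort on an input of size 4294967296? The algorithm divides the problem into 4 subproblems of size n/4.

For divide and conquer with division factor 4:

Problem sizes at each level:
Level 0: 4294967296
Level 1: 1073741824
Level 2: 268435456
Level 3: 67108864
Level 4: 16777216
Level 5: 4194304
Level 6: 1048576
Level 7: 262144
Level 8: 65536
Level 9: 16384
Level 10: 4096
Level 11: 1024
Level 12: 256
Level 13: 64
Level 14: 16
Level 15: 4
Level 16: 1

The root is level 0 and the size-1 base case is level 16 (the tree spans levels 0 through 16, i.e. 17 levels counting the root), so the depth is the number of divisions: log_4(4294967296) = 16

The recursion tree depth is log_4(4294967296) = 16. At each level, the problem size is divided by 4, so it takes 16 divisions to reduce to a base case of size 1. The algorithm makes 4 recursive calls at each level.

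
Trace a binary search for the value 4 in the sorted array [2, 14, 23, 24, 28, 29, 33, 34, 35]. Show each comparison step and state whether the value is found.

Binary search for 4 in [2, 14, 23, 24, 28, 29, 33, 34, 35]:

lo=0, hi=8, mid=4, arr[mid]=28 -> 28 > 4, search left half
lo=0, hi=3, mid=1, arr[mid]=14 -> 14 > 4, search left half
lo=0, hi=0, mid=0, arr[mid]=2 -> 2 < 4, search right half
lo=1 > hi=0, target 4 not found

Binary search determines that 4 is not in the array after 3 comparisons. The search space was exhausted without finding the target.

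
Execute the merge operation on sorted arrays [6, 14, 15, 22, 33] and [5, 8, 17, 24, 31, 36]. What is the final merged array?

Merging process:

Compare 6 vs 5: take 5 from right. Merged: [5]
Compare 6 vs 8: take 6 from left. Merged: [5, 6]
Compare 14 vs 8: take 8 from right. Merged: [5, 6, 8]
Compare 14 vs 17: take 14 from left. Merged: [5, 6, 8, 14]
Compare 15 vs 17: take 15 from left. Merged: [5, 6, 8, 14, 15]
Compare 22 vs 17: take 17 from right. Merged: [5, 6, 8, 14, 15, 17]
Compare 22 vs 24: take 22 from left. Merged: [5, 6, 8, 14, 15, 17, 22]
Compare 33 vs 24: take 24 from right. Merged: [5, 6, 8, 14, 15, 17, 22, 24]
Compare 33 vs 31: take 31 from right. Merged: [5, 6, 8, 14, 15, 17, 22, 24, 31]
Compare 33 vs 36: take 33 from left. Merged: [5, 6, 8, 14, 15, 17, 22, 24, 31, 33]
Append remaining from right: [36]. Merged: [5, 6, 8, 14, 15, 17, 22, 24, 31, 33, 36]

Final merged array: [5, 6, 8, 14, 15, 17, 22, 24, 31, 33, 36]
Total comparisons: 10

The merged array is [5, 6, 8, 14, 15, 17, 22, 24, 31, 33, 36], requiring 10 comparisons. The merge step runs in O(n) time where n is the total number of elements.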